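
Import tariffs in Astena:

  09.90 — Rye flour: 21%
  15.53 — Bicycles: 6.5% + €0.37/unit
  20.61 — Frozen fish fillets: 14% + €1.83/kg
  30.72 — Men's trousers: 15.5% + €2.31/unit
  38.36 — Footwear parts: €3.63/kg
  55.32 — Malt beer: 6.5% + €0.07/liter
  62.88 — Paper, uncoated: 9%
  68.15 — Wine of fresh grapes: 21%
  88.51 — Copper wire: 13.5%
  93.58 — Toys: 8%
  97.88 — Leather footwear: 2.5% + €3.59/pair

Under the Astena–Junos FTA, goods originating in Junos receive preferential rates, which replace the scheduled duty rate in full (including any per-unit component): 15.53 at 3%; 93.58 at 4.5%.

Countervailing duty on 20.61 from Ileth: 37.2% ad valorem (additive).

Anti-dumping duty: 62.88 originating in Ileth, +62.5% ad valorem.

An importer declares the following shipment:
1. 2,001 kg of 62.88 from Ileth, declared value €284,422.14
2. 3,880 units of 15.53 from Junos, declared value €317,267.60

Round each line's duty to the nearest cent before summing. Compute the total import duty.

Line 1 (62.88, Ileth, 2,001 kg, €284,422.14):
Base rate for 62.88 is 9%.
Additional duty on 62.88 from Ileth: +62.5%. Applied ad valorem rate: 9% + 62.5% = 71.5%.
Duty = €284,422.14 × 71.5% = €203,361.83.
Line 2 (15.53, Junos, 3,880 units, €317,267.60):
Base rate for 15.53 is 6.5% + €0.37/unit.
Origin Junos qualifies under the Astena–Junos agreement and 15.53 is covered: preferential rate 3% applies instead.
Duty = €317,267.60 × 3% = €9,518.03.
Total = €203,361.83 + €9,518.03 = €212,879.86.

€212,879.86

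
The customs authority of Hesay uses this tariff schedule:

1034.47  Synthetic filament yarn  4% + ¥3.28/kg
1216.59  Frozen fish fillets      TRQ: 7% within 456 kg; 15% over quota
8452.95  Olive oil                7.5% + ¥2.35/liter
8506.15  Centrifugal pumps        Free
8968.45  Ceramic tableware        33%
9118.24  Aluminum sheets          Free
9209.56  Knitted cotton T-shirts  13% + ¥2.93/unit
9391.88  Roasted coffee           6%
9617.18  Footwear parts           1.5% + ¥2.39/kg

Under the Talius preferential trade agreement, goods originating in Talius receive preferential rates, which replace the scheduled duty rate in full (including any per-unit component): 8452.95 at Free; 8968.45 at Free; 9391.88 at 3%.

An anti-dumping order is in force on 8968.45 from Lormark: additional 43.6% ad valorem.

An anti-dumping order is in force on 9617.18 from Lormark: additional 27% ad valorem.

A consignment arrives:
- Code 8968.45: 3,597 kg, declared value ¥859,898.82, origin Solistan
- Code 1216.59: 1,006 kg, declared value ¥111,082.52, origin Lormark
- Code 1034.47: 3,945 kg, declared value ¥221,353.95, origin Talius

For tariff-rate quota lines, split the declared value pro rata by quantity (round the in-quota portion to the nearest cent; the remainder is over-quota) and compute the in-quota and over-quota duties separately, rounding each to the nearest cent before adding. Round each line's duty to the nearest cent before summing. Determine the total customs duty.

¥318,194.63

Line 1 (8968.45, Solistan, 3,597 kg, ¥859,898.82):
Base rate for 8968.45 is 33%.
8968.45 has an FTA preferential rate, but origin Solistan is not Talius; base rate stands.
The additional-duty order on 8968.45 targets Lormark, not Solistan; it does not apply.
Duty = ¥859,898.82 × 33% = ¥283,766.61.
Line 2 (1216.59, Lormark, 1,006 kg, ¥111,082.52):
Code 1216.59 is under a tariff-rate quota (threshold 456 kg). In-quota: 456 kg at 7%; over-quota: 550 kg at 15%.
Pro-rata value split: in-quota = ¥111,082.52 × 456/1,006 = ¥50,351.52; over-quota = ¥111,082.52 − ¥50,351.52 = ¥60,731.00.
In-quota duty = ¥50,351.52 × 7% = ¥3,524.61. Over-quota duty = ¥60,731.00 × 15% = ¥9,109.65.
Line duty = ¥3,524.61 + ¥9,109.65 = ¥12,634.26.
Line 3 (1034.47, Talius, 3,945 kg, ¥221,353.95):
Base rate for 1034.47 is 4% + ¥3.28/kg.
Origin Talius is the FTA partner but 1034.47 is not on the preference list; base rate stands.
Duty = ¥221,353.95 × 4% + 3,945 × ¥3.28 = ¥21,793.76.
Total = ¥283,766.61 + ¥12,634.26 + ¥21,793.76 = ¥318,194.63.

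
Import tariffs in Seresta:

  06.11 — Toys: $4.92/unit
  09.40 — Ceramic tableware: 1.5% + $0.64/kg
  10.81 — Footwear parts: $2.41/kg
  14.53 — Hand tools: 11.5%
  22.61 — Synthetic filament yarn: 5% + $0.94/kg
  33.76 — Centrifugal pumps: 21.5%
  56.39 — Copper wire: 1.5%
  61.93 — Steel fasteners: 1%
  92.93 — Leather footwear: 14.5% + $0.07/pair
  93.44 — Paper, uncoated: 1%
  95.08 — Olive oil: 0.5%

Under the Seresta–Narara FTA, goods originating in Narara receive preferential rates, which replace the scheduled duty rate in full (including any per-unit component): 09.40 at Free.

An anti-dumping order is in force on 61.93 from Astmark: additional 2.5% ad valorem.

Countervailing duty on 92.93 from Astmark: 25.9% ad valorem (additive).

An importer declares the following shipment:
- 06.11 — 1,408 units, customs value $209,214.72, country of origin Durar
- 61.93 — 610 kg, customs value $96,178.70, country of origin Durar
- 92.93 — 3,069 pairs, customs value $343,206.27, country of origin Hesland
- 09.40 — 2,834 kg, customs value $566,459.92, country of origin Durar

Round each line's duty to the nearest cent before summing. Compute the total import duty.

$68,179.55

Line 1 (06.11, Durar, 1,408 units, $209,214.72):
Base rate for 06.11 is $4.92/unit.
Duty = 1,408 × $4.92 = $6,927.36.
Line 2 (61.93, Durar, 610 kg, $96,178.70):
Base rate for 61.93 is 1%.
The additional-duty order on 61.93 targets Astmark, not Durar; it does not apply.
Duty = $96,178.70 × 1% = $961.79.
Line 3 (92.93, Hesland, 3,069 pairs, $343,206.27):
Base rate for 92.93 is 14.5% + $0.07/pair.
The additional-duty order on 92.93 targets Astmark, not Hesland; it does not apply.
Duty = $343,206.27 × 14.5% + 3,069 × $0.07 = $49,979.74.
Line 4 (09.40, Durar, 2,834 kg, $566,459.92):
Base rate for 09.40 is 1.5% + $0.64/kg.
09.40 has an FTA preferential rate, but origin Durar is not Narara; base rate stands.
Duty = $566,459.92 × 1.5% + 2,834 × $0.64 = $10,310.66.
Total = $6,927.36 + $961.79 + $49,979.74 + $10,310.66 = $68,179.55.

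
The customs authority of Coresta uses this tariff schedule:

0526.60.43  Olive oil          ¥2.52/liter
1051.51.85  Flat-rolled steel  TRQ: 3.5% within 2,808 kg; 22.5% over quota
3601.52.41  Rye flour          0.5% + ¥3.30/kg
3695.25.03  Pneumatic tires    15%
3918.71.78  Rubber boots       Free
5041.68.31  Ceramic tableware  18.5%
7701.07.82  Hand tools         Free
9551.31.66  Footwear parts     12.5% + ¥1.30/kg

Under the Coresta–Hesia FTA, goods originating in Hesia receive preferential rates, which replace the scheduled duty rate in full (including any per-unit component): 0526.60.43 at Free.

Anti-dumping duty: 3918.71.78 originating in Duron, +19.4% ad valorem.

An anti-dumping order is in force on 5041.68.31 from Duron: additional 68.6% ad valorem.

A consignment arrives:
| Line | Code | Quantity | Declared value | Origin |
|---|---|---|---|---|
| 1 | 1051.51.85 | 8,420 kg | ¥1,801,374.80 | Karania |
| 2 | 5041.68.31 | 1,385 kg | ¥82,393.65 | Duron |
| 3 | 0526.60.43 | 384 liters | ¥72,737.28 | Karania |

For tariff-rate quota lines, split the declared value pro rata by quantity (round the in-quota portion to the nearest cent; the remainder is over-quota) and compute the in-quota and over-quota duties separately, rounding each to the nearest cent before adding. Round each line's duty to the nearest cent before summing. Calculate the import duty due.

Line 1 (1051.51.85, Karania, 8,420 kg, ¥1,801,374.80):
Code 1051.51.85 is under a tariff-rate quota (threshold 2,808 kg). In-quota: 2,808 kg at 3.5%; over-quota: 5,612 kg at 22.5%.
Pro-rata value split: in-quota = ¥1,801,374.80 × 2,808/8,420 = ¥600,743.52; over-quota = ¥1,801,374.80 − ¥600,743.52 = ¥1,200,631.28.
In-quota duty = ¥600,743.52 × 3.5% = ¥21,026.02. Over-quota duty = ¥1,200,631.28 × 22.5% = ¥270,142.04.
Line duty = ¥21,026.02 + ¥270,142.04 = ¥291,168.06.
Line 2 (5041.68.31, Duron, 1,385 kg, ¥82,393.65):
Base rate for 5041.68.31 is 18.5%.
Additional duty on 5041.68.31 from Duron: +68.6%. Applied ad valorem rate: 18.5% + 68.6% = 87.1%.
Duty = ¥82,393.65 × 87.1% = ¥71,764.87.
Line 3 (0526.60.43, Karania, 384 liters, ¥72,737.28):
Base rate for 0526.60.43 is ¥2.52/liter.
0526.60.43 has an FTA preferential rate, but origin Karania is not Hesia; base rate stands.
Duty = 384 × ¥2.52 = ¥967.68.
Total = ¥291,168.06 + ¥71,764.87 + ¥967.68 = ¥363,900.61.

¥363,900.61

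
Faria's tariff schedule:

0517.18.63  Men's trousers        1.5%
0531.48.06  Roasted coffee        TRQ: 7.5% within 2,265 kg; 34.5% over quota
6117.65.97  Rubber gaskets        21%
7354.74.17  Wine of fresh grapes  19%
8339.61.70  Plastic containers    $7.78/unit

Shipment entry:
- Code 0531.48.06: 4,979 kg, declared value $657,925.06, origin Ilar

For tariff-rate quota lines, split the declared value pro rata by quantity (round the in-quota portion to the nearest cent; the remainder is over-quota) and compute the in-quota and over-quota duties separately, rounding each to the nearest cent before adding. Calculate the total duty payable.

$146,173.93

Line 1 (0531.48.06, Ilar, 4,979 kg, $657,925.06):
Code 0531.48.06 is under a tariff-rate quota (threshold 2,265 kg). In-quota: 2,265 kg at 7.5%; over-quota: 2,714 kg at 34.5%.
Pro-rata value split: in-quota = $657,925.06 × 2,265/4,979 = $299,297.10; over-quota = $657,925.06 − $299,297.10 = $358,627.96.
In-quota duty = $299,297.10 × 7.5% = $22,447.28. Over-quota duty = $358,627.96 × 34.5% = $123,726.65.
Line duty = $22,447.28 + $123,726.65 = $146,173.93.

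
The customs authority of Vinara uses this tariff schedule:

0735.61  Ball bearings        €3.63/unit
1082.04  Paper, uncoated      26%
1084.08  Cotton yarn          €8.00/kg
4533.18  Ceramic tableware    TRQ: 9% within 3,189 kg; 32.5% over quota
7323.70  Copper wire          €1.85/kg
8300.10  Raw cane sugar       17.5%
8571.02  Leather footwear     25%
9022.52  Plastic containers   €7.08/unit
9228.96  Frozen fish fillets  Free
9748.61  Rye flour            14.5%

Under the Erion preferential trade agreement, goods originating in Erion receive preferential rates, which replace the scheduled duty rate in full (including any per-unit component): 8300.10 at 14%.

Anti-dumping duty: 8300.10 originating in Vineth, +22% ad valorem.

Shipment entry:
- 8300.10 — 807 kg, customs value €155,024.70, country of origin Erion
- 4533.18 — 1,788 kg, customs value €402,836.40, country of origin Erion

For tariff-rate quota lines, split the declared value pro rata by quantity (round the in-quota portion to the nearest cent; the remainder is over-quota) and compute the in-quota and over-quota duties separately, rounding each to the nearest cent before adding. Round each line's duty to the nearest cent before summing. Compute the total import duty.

Line 1 (8300.10, Erion, 807 kg, €155,024.70):
Base rate for 8300.10 is 17.5%.
Origin Erion qualifies under the Vinara–Erion agreement and 8300.10 is covered: preferential rate 14% applies instead.
The additional-duty order on 8300.10 targets Vineth, not Erion; it does not apply.
Duty = €155,024.70 × 14% = €21,703.46.
Line 2 (4533.18, Erion, 1,788 kg, €402,836.40):
Code 4533.18 is under a tariff-rate quota (threshold 3,189 kg). Quantity 1,788 kg is within the quota, so the in-quota rate 9% applies to the full value.
Duty = €402,836.40 × 9% = €36,255.28.
Total = €21,703.46 + €36,255.28 = €57,958.74.

€57,958.74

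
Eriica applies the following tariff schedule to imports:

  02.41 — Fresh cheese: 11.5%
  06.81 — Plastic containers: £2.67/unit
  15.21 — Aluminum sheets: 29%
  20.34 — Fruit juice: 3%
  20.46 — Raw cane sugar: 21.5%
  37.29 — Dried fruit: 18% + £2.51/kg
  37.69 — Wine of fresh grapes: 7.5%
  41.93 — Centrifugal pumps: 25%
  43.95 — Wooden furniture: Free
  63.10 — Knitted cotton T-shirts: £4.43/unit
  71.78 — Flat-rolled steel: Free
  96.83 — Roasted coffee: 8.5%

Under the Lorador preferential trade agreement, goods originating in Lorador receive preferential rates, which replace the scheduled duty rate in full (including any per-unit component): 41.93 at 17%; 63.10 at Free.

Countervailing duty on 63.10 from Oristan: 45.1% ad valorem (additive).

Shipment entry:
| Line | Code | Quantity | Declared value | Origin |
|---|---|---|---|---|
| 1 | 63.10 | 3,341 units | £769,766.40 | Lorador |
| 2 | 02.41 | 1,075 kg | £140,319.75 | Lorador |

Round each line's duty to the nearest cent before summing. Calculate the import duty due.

£16,136.77

Line 1 (63.10, Lorador, 3,341 units, £769,766.40):
Base rate for 63.10 is £4.43/unit.
Origin Lorador qualifies under the Eriica–Lorador agreement and 63.10 is covered: preferential rate Free applies instead.
The additional-duty order on 63.10 targets Oristan, not Lorador; it does not apply.
Duty = £769,766.40 × 0% = £0.00.
Line 2 (02.41, Lorador, 1,075 kg, £140,319.75):
Base rate for 02.41 is 11.5%.
Origin Lorador is the FTA partner but 02.41 is not on the preference list; base rate stands.
Duty = £140,319.75 × 11.5% = £16,136.77.
Total = £0.00 + £16,136.77 = £16,136.77.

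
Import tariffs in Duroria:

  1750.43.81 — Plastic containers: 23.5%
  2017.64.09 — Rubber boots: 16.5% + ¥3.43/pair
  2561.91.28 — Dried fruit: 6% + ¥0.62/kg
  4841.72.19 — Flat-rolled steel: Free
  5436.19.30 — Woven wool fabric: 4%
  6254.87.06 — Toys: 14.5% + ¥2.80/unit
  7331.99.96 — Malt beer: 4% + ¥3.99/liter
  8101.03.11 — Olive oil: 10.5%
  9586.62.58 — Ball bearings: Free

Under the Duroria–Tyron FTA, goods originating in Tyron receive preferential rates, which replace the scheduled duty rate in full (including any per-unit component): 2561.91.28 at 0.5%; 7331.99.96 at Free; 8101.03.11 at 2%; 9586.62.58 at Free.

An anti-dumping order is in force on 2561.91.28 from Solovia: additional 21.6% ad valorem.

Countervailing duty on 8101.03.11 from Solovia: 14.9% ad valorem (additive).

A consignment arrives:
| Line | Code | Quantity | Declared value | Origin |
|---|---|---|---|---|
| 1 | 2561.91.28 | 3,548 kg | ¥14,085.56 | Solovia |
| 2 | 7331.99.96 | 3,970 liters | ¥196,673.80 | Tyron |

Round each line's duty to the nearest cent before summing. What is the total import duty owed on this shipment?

Line 1 (2561.91.28, Solovia, 3,548 kg, ¥14,085.56):
Base rate for 2561.91.28 is 6% + ¥0.62/kg.
2561.91.28 has an FTA preferential rate, but origin Solovia is not Tyron; base rate stands.
Additional duty on 2561.91.28 from Solovia: +21.6%. Applied ad valorem rate: 6% + 21.6% = 27.6%.
Duty = ¥14,085.56 × 27.6% + 3,548 × ¥0.62 = ¥6,087.37.
Line 2 (7331.99.96, Tyron, 3,970 liters, ¥196,673.80):
Base rate for 7331.99.96 is 4% + ¥3.99/liter.
Origin Tyron qualifies under the Duroria–Tyron agreement and 7331.99.96 is covered: preferential rate Free applies instead.
Duty = ¥196,673.80 × 0% = ¥0.00.
Total = ¥6,087.37 + ¥0.00 = ¥6,087.37.

¥6,087.37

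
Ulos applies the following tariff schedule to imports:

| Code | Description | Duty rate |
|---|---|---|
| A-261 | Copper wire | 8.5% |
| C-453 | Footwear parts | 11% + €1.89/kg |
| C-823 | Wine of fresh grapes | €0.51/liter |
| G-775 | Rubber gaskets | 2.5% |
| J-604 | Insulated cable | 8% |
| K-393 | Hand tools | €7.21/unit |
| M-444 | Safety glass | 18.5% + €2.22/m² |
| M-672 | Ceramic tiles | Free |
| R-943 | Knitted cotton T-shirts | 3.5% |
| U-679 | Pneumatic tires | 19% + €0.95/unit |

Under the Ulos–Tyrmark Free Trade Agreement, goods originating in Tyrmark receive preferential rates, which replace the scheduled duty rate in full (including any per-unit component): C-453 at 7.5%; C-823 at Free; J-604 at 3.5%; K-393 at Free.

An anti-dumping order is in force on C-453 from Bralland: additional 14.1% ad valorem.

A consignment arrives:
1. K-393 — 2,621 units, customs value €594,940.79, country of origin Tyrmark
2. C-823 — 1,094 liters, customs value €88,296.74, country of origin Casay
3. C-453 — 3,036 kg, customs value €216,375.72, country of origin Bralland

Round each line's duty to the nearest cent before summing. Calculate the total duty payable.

€60,606.29

Line 1 (K-393, Tyrmark, 2,621 units, €594,940.79):
Base rate for K-393 is €7.21/unit.
Origin Tyrmark qualifies under the Ulos–Tyrmark agreement and K-393 is covered: preferential rate Free applies instead.
Duty = €594,940.79 × 0% = €0.00.
Line 2 (C-823, Casay, 1,094 liters, €88,296.74):
Base rate for C-823 is €0.51/liter.
C-823 has an FTA preferential rate, but origin Casay is not Tyrmark; base rate stands.
Duty = 1,094 × €0.51 = €557.94.
Line 3 (C-453, Bralland, 3,036 kg, €216,375.72):
Base rate for C-453 is 11% + €1.89/kg.
C-453 has an FTA preferential rate, but origin Bralland is not Tyrmark; base rate stands.
Additional duty on C-453 from Bralland: +14.1%. Applied ad valorem rate: 11% + 14.1% = 25.1%.
Duty = €216,375.72 × 25.1% + 3,036 × €1.89 = €60,048.35.
Total = €0.00 + €557.94 + €60,048.35 = €60,606.29.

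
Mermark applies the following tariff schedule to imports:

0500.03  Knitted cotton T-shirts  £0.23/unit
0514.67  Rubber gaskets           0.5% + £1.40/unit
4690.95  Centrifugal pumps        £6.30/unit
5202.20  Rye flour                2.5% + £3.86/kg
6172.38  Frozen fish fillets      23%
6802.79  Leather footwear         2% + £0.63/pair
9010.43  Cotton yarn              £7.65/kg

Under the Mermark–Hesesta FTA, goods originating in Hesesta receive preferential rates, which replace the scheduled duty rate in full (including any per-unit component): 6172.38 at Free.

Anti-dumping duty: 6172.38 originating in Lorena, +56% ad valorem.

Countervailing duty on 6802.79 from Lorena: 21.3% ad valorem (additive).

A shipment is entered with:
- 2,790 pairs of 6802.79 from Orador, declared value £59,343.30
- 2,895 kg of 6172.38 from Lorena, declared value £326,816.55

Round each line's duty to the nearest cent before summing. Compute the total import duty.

Line 1 (6802.79, Orador, 2,790 pairs, £59,343.30):
Base rate for 6802.79 is 2% + £0.63/pair.
The additional-duty order on 6802.79 targets Lorena, not Orador; it does not apply.
Duty = £59,343.30 × 2% + 2,790 × £0.63 = £2,944.57.
Line 2 (6172.38, Lorena, 2,895 kg, £326,816.55):
Base rate for 6172.38 is 23%.
6172.38 has an FTA preferential rate, but origin Lorena is not Hesesta; base rate stands.
Additional duty on 6172.38 from Lorena: +56%. Applied ad valorem rate: 23% + 56% = 79%.
Duty = £326,816.55 × 79% = £258,185.07.
Total = £2,944.57 + £258,185.07 = £261,129.64.

£261,129.64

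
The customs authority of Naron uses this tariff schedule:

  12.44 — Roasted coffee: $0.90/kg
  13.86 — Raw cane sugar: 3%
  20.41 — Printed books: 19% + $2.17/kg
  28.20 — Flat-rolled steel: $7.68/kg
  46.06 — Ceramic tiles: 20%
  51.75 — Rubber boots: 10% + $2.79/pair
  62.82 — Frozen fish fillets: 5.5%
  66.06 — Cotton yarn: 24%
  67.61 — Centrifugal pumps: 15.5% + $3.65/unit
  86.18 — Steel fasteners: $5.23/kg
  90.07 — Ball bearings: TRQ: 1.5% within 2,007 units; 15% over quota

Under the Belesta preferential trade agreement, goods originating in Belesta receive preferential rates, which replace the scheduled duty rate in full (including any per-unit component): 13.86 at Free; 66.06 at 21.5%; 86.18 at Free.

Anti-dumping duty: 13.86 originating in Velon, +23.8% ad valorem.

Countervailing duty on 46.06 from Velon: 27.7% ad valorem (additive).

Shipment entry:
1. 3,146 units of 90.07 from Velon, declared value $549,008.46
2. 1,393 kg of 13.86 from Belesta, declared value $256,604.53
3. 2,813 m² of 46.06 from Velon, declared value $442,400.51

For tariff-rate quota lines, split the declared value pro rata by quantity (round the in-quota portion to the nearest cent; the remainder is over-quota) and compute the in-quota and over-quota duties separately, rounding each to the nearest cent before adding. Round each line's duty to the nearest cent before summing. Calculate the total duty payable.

Line 1 (90.07, Velon, 3,146 units, $549,008.46):
Code 90.07 is under a tariff-rate quota (threshold 2,007 units). In-quota: 2,007 units at 1.5%; over-quota: 1,139 units at 15%.
Pro-rata value split: in-quota = $549,008.46 × 2,007/3,146 = $350,241.57; over-quota = $549,008.46 − $350,241.57 = $198,766.89.
In-quota duty = $350,241.57 × 1.5% = $5,253.62. Over-quota duty = $198,766.89 × 15% = $29,815.03.
Line duty = $5,253.62 + $29,815.03 = $35,068.65.
Line 2 (13.86, Belesta, 1,393 kg, $256,604.53):
Base rate for 13.86 is 3%.
Origin Belesta qualifies under the Naron–Belesta agreement and 13.86 is covered: preferential rate Free applies instead.
The additional-duty order on 13.86 targets Velon, not Belesta; it does not apply.
Duty = $256,604.53 × 0% = $0.00.
Line 3 (46.06, Velon, 2,813 m², $442,400.51):
Base rate for 46.06 is 20%.
Additional duty on 46.06 from Velon: +27.7%. Applied ad valorem rate: 20% + 27.7% = 47.7%.
Duty = $442,400.51 × 47.7% = $211,025.04.
Total = $35,068.65 + $0.00 + $211,025.04 = $246,093.69.

$246,093.69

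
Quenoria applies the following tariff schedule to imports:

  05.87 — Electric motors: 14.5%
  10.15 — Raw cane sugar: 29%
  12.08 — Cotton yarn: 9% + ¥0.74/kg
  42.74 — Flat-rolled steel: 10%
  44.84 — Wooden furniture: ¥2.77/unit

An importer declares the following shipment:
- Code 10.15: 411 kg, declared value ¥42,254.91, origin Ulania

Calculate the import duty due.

Line 1 (10.15, Ulania, 411 kg, ¥42,254.91):
Base rate for 10.15 is 29%.
Duty = ¥42,254.91 × 29% = ¥12,253.92.

¥12,253.92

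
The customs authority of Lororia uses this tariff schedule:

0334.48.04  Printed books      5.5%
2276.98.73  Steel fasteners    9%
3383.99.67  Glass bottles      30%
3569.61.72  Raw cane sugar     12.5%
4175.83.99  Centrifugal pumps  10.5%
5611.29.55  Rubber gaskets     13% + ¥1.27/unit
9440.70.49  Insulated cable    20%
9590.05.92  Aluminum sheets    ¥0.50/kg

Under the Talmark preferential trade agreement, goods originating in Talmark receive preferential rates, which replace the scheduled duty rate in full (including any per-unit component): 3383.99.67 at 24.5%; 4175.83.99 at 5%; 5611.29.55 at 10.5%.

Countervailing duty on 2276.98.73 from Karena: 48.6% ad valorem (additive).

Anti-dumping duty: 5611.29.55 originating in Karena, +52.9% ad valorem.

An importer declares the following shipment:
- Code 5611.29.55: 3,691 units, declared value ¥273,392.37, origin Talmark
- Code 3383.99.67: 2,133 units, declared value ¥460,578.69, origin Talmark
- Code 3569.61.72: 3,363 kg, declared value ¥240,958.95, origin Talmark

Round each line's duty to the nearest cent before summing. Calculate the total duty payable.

Line 1 (5611.29.55, Talmark, 3,691 units, ¥273,392.37):
Base rate for 5611.29.55 is 13% + ¥1.27/unit.
Origin Talmark qualifies under the Lororia–Talmark agreement and 5611.29.55 is covered: preferential rate 10.5% applies instead.
The additional-duty order on 5611.29.55 targets Karena, not Talmark; it does not apply.
Duty = ¥273,392.37 × 10.5% = ¥28,706.20.
Line 2 (3383.99.67, Talmark, 2,133 units, ¥460,578.69):
Base rate for 3383.99.67 is 30%.
Origin Talmark qualifies under the Lororia–Talmark agreement and 3383.99.67 is covered: preferential rate 24.5% applies instead.
Duty = ¥460,578.69 × 24.5% = ¥112,841.78.
Line 3 (3569.61.72, Talmark, 3,363 kg, ¥240,958.95):
Base rate for 3569.61.72 is 12.5%.
Origin Talmark is the FTA partner but 3569.61.72 is not on the preference list; base rate stands.
Duty = ¥240,958.95 × 12.5% = ¥30,119.87.
Total = ¥28,706.20 + ¥112,841.78 + ¥30,119.87 = ¥171,667.85.

¥171,667.85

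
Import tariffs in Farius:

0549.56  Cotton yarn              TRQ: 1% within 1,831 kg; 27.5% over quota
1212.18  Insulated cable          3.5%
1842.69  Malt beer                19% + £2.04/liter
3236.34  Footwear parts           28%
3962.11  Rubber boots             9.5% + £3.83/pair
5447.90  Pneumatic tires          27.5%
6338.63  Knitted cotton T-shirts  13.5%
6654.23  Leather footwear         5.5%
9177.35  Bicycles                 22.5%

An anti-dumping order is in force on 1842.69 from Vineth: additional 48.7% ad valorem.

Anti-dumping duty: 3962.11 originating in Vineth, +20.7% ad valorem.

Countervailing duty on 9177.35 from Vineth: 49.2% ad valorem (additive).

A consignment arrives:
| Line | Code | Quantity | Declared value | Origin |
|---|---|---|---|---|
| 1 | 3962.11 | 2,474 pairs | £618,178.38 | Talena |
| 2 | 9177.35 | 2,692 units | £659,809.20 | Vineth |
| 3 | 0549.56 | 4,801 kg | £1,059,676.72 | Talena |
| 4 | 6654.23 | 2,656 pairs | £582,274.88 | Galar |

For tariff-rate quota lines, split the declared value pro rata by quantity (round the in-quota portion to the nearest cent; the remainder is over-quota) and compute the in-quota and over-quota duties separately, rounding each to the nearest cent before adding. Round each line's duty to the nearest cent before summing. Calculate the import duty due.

£757,625.13

Line 1 (3962.11, Talena, 2,474 pairs, £618,178.38):
Base rate for 3962.11 is 9.5% + £3.83/pair.
The additional-duty order on 3962.11 targets Vineth, not Talena; it does not apply.
Duty = £618,178.38 × 9.5% + 2,474 × £3.83 = £68,202.37.
Line 2 (9177.35, Vineth, 2,692 units, £659,809.20):
Base rate for 9177.35 is 22.5%.
Additional duty on 9177.35 from Vineth: +49.2%. Applied ad valorem rate: 22.5% + 49.2% = 71.7%.
Duty = £659,809.20 × 71.7% = £473,083.20.
Line 3 (0549.56, Talena, 4,801 kg, £1,059,676.72):
Code 0549.56 is under a tariff-rate quota (threshold 1,831 kg). In-quota: 1,831 kg at 1%; over-quota: 2,970 kg at 27.5%.
Pro-rata value split: in-quota = £1,059,676.72 × 1,831/4,801 = £404,138.32; over-quota = £1,059,676.72 − £404,138.32 = £655,538.40.
In-quota duty = £404,138.32 × 1% = £4,041.38. Over-quota duty = £655,538.40 × 27.5% = £180,273.06.
Line duty = £4,041.38 + £180,273.06 = £184,314.44.
Line 4 (6654.23, Galar, 2,656 pairs, £582,274.88):
Base rate for 6654.23 is 5.5%.
Duty = £582,274.88 × 5.5% = £32,025.12.
Total = £68,202.37 + £473,083.20 + £184,314.44 + £32,025.12 = £757,625.13.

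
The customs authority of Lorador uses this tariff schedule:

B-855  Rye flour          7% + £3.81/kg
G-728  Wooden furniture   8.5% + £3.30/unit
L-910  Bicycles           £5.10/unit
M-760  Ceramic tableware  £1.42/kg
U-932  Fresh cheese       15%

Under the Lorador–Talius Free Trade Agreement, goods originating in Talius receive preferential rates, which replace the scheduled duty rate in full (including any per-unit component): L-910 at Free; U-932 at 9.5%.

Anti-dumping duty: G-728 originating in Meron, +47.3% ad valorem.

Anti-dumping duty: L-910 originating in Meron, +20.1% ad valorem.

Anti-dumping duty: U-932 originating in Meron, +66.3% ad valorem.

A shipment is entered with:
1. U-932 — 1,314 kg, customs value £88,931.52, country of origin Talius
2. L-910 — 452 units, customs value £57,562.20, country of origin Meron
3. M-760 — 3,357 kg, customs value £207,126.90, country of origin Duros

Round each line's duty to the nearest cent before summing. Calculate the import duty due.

Line 1 (U-932, Talius, 1,314 kg, £88,931.52):
Base rate for U-932 is 15%.
Origin Talius qualifies under the Lorador–Talius agreement and U-932 is covered: preferential rate 9.5% applies instead.
The additional-duty order on U-932 targets Meron, not Talius; it does not apply.
Duty = £88,931.52 × 9.5% = £8,448.49.
Line 2 (L-910, Meron, 452 units, £57,562.20):
Base rate for L-910 is £5.10/unit.
L-910 has an FTA preferential rate, but origin Meron is not Talius; base rate stands.
Additional duty on L-910 from Meron: +20.1% ad valorem. Applied ad valorem rate = 20.1%.
Duty = £57,562.20 × 20.1% + 452 × £5.10 = £13,875.20.
Line 3 (M-760, Duros, 3,357 kg, £207,126.90):
Base rate for M-760 is £1.42/kg.
Duty = 3,357 × £1.42 = £4,766.94.
Total = £8,448.49 + £13,875.20 + £4,766.94 = £27,090.63.

£27,090.63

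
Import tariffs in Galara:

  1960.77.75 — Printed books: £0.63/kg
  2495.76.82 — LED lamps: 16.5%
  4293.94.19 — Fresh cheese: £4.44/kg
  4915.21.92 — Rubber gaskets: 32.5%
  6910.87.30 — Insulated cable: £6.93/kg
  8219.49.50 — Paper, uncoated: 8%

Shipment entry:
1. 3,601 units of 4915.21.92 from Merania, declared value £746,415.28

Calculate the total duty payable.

£242,584.97

Line 1 (4915.21.92, Merania, 3,601 units, £746,415.28):
Base rate for 4915.21.92 is 32.5%.
Duty = £746,415.28 × 32.5% = £242,584.97.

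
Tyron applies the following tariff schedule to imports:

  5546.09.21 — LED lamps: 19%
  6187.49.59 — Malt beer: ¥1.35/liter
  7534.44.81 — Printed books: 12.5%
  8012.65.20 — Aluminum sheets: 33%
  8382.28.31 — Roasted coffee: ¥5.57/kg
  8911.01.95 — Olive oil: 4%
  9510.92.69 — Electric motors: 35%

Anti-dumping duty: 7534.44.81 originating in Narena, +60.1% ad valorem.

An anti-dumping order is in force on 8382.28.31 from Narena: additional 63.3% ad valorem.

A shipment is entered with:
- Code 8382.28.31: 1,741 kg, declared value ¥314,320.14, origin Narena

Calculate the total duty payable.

¥208,662.02

Line 1 (8382.28.31, Narena, 1,741 kg, ¥314,320.14):
Base rate for 8382.28.31 is ¥5.57/kg.
Additional duty on 8382.28.31 from Narena: +63.3% ad valorem. Applied ad valorem rate = 63.3%.
Duty = ¥314,320.14 × 63.3% + 1,741 × ¥5.57 = ¥208,662.02.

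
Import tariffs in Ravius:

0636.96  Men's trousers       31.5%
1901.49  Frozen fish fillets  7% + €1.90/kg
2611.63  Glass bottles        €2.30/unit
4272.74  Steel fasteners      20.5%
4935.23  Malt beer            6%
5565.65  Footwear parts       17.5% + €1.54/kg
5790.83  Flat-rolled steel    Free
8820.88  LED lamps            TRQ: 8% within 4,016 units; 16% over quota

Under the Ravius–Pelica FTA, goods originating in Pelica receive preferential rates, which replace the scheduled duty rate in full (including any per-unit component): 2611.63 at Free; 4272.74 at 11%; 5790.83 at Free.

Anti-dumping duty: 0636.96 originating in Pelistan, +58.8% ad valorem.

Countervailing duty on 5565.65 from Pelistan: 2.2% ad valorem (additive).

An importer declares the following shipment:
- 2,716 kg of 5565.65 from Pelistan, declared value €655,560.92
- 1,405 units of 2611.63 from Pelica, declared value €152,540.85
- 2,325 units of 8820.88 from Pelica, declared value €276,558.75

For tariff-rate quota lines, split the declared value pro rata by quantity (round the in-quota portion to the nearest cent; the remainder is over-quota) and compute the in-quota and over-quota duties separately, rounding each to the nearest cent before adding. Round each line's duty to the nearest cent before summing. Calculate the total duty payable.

Line 1 (5565.65, Pelistan, 2,716 kg, €655,560.92):
Base rate for 5565.65 is 17.5% + €1.54/kg.
Additional duty on 5565.65 from Pelistan: +2.2%. Applied ad valorem rate: 17.5% + 2.2% = 19.7%.
Duty = €655,560.92 × 19.7% + 2,716 × €1.54 = €133,328.14.
Line 2 (2611.63, Pelica, 1,405 units, €152,540.85):
Base rate for 2611.63 is €2.30/unit.
Origin Pelica qualifies under the Ravius–Pelica agreement and 2611.63 is covered: preferential rate Free applies instead.
Duty = €152,540.85 × 0% = €0.00.
Line 3 (8820.88, Pelica, 2,325 units, €276,558.75):
Code 8820.88 is under a tariff-rate quota (threshold 4,016 units). Quantity 2,325 units is within the quota, so the in-quota rate 8% applies to the full value.
Duty = €276,558.75 × 8% = €22,124.70.
Total = €133,328.14 + €0.00 + €22,124.70 = €155,452.84.

€155,452.84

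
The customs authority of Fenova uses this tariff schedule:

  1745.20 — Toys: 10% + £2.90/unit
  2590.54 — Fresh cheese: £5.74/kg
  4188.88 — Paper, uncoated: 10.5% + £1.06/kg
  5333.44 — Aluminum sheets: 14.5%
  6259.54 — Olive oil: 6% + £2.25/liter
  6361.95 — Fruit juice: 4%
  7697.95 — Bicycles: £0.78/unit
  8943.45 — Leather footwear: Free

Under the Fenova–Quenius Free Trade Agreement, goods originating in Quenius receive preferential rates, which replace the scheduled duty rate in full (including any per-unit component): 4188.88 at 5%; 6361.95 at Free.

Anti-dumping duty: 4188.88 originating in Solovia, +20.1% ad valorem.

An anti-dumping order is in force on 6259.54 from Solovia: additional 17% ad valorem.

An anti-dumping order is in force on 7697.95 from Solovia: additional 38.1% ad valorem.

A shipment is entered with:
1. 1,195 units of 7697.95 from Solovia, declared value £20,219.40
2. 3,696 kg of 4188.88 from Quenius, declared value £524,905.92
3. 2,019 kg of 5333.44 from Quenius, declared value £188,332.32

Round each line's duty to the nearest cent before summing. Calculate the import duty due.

Line 1 (7697.95, Solovia, 1,195 units, £20,219.40):
Base rate for 7697.95 is £0.78/unit.
Additional duty on 7697.95 from Solovia: +38.1% ad valorem. Applied ad valorem rate = 38.1%.
Duty = £20,219.40 × 38.1% + 1,195 × £0.78 = £8,635.69.
Line 2 (4188.88, Quenius, 3,696 kg, £524,905.92):
Base rate for 4188.88 is 10.5% + £1.06/kg.
Origin Quenius qualifies under the Fenova–Quenius agreement and 4188.88 is covered: preferential rate 5% applies instead.
The additional-duty order on 4188.88 targets Solovia, not Quenius; it does not apply.
Duty = £524,905.92 × 5% = £26,245.30.
Line 3 (5333.44, Quenius, 2,019 kg, £188,332.32):
Base rate for 5333.44 is 14.5%.
Origin Quenius is the FTA partner but 5333.44 is not on the preference list; base rate stands.
Duty = £188,332.32 × 14.5% = £27,308.19.
Total = £8,635.69 + £26,245.30 + £27,308.19 = £62,189.18.

£62,189.18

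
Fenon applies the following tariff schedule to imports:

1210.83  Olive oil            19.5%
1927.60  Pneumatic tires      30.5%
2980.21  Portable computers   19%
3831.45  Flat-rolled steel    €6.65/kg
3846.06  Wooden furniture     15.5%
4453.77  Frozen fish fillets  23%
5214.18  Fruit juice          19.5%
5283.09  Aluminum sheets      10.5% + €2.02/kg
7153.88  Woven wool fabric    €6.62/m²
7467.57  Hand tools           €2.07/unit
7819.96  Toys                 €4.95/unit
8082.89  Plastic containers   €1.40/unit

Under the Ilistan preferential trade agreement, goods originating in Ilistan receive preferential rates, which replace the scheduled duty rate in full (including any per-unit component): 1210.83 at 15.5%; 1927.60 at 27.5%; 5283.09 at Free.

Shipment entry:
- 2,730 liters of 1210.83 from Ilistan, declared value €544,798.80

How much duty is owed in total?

€84,443.81

Line 1 (1210.83, Ilistan, 2,730 liters, €544,798.80):
Base rate for 1210.83 is 19.5%.
Origin Ilistan qualifies under the Fenon–Ilistan agreement and 1210.83 is covered: preferential rate 15.5% applies instead.
Duty = €544,798.80 × 15.5% = €84,443.81.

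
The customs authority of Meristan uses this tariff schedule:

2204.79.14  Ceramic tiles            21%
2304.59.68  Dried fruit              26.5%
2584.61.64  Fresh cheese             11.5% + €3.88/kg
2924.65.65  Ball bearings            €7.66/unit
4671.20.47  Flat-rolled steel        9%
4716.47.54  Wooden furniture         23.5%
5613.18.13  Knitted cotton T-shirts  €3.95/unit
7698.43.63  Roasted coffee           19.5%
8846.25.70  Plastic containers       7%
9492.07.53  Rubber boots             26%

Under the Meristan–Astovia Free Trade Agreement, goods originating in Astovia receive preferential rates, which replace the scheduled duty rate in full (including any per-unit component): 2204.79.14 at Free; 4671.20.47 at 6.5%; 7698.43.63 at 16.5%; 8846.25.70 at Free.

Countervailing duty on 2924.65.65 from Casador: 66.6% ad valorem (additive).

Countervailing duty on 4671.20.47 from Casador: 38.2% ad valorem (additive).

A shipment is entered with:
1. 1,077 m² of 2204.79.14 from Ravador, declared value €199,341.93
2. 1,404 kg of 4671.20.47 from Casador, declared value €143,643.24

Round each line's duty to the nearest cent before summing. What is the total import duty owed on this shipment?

€109,661.42

Line 1 (2204.79.14, Ravador, 1,077 m², €199,341.93):
Base rate for 2204.79.14 is 21%.
2204.79.14 has an FTA preferential rate, but origin Ravador is not Astovia; base rate stands.
Duty = €199,341.93 × 21% = €41,861.81.
Line 2 (4671.20.47, Casador, 1,404 kg, €143,643.24):
Base rate for 4671.20.47 is 9%.
4671.20.47 has an FTA preferential rate, but origin Casador is not Astovia; base rate stands.
Additional duty on 4671.20.47 from Casador: +38.2%. Applied ad valorem rate: 9% + 38.2% = 47.2%.
Duty = €143,643.24 × 47.2% = €67,799.61.
Total = €41,861.81 + €67,799.61 = €109,661.42.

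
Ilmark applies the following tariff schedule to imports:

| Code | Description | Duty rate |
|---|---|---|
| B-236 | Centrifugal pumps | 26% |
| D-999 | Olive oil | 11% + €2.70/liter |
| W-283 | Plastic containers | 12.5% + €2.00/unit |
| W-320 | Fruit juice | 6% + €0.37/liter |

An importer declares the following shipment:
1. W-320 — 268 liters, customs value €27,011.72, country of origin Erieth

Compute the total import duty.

€1,719.86

Line 1 (W-320, Erieth, 268 liters, €27,011.72):
Base rate for W-320 is 6% + €0.37/liter.
Duty = €27,011.72 × 6% + 268 × €0.37 = €1,719.86.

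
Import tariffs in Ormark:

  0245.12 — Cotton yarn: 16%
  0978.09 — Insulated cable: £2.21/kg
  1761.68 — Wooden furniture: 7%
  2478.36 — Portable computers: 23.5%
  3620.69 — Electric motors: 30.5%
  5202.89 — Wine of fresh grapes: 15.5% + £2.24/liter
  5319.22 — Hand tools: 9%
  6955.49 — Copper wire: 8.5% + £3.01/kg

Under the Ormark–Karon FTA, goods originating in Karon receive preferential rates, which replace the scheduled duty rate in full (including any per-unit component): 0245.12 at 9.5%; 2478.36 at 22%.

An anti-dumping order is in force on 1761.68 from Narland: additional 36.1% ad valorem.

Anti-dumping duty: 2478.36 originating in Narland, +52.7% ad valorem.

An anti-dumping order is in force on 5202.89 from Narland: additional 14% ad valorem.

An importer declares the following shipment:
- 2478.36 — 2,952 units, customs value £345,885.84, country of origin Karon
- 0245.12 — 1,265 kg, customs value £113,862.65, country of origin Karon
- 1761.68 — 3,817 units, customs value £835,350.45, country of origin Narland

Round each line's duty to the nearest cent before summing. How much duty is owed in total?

£446,947.87

Line 1 (2478.36, Karon, 2,952 units, £345,885.84):
Base rate for 2478.36 is 23.5%.
Origin Karon qualifies under the Ormark–Karon agreement and 2478.36 is covered: preferential rate 22% applies instead.
The additional-duty order on 2478.36 targets Narland, not Karon; it does not apply.
Duty = £345,885.84 × 22% = £76,094.88.
Line 2 (0245.12, Karon, 1,265 kg, £113,862.65):
Base rate for 0245.12 is 16%.
Origin Karon qualifies under the Ormark–Karon agreement and 0245.12 is covered: preferential rate 9.5% applies instead.
Duty = £113,862.65 × 9.5% = £10,816.95.
Line 3 (1761.68, Narland, 3,817 units, £835,350.45):
Base rate for 1761.68 is 7%.
Additional duty on 1761.68 from Narland: +36.1%. Applied ad valorem rate: 7% + 36.1% = 43.1%.
Duty = £835,350.45 × 43.1% = £360,036.04.
Total = £76,094.88 + £10,816.95 + £360,036.04 = £446,947.87.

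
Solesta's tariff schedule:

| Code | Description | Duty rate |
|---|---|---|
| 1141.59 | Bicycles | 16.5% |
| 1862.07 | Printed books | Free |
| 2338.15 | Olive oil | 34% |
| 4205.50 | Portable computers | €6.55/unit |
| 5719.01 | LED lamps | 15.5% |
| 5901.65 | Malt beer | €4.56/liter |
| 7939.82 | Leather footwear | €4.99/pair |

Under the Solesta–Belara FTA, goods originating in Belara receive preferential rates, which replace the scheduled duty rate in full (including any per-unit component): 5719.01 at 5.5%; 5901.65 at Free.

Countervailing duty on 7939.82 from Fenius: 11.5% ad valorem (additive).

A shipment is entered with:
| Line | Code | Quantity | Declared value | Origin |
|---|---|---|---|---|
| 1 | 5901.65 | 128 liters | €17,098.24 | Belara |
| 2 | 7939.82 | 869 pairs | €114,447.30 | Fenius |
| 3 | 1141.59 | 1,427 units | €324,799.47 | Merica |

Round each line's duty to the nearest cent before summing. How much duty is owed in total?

Line 1 (5901.65, Belara, 128 liters, €17,098.24):
Base rate for 5901.65 is €4.56/liter.
Origin Belara qualifies under the Solesta–Belara agreement and 5901.65 is covered: preferential rate Free applies instead.
Duty = €17,098.24 × 0% = €0.00.
Line 2 (7939.82, Fenius, 869 pairs, €114,447.30):
Base rate for 7939.82 is €4.99/pair.
Additional duty on 7939.82 from Fenius: +11.5% ad valorem. Applied ad valorem rate = 11.5%.
Duty = €114,447.30 × 11.5% + 869 × €4.99 = €17,497.75.
Line 3 (1141.59, Merica, 1,427 units, €324,799.47):
Base rate for 1141.59 is 16.5%.
Duty = €324,799.47 × 16.5% = €53,591.91.
Total = €0.00 + €17,497.75 + €53,591.91 = €71,089.66.

€71,089.66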